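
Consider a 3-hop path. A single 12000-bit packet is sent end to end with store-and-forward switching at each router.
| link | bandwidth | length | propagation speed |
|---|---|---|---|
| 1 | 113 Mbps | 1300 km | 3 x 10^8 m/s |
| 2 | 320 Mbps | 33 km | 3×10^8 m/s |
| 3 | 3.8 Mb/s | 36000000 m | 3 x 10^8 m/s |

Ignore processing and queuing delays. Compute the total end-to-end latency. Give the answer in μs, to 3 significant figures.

128000 μs

Transmission delays (L/R per hop): 106.195, 37.5, 3157.89 μs; sum = 3301.59 μs.
Propagation delays (d/s per hop): 4333.33, 110, 120000 μs; sum = 124443 μs.
End-to-end = 128000 μs.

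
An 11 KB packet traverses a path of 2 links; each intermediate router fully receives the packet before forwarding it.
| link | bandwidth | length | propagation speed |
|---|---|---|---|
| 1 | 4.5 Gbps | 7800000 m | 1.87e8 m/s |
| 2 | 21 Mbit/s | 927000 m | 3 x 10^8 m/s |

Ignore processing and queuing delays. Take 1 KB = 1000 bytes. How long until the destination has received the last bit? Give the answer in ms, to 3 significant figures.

L = 88000 bits.
Transmission delays (L/R per hop): 0.0195556, 4.19048 ms; sum = 4.21003 ms.
Propagation delays (d/s per hop): 41.7112, 3.09 ms; sum = 44.8012 ms.
End-to-end = 49.0 ms.

49.0 ms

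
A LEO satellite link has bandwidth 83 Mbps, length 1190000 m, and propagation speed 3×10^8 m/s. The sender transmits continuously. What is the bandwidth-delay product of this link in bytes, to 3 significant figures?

41200 bytes

Propagation delay = 1190000 / 300000000 = 0.00396667 s.
BDP = R × t_prop = 83000000 × 0.00396667 = 329233 bits.
In bytes: 329233/8 = 41200 bytes.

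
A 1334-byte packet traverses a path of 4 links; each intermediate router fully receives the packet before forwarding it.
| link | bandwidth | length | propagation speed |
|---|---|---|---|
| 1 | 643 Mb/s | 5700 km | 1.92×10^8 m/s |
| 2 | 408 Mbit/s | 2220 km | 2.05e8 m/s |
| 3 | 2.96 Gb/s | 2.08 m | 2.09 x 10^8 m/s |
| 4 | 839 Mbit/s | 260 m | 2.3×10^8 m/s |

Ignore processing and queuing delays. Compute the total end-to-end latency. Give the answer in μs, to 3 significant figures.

40600 μs

L = 1334 × 8 = 10672 bits.
Transmission delays (L/R per hop): 16.5972, 26.1569, 3.60541, 12.7199 μs; sum = 59.0794 μs.
Propagation delays (d/s per hop): 29687.5, 10829.3, 0.00995215, 1.13043 μs; sum = 40517.9 μs.
End-to-end = 40600 μs.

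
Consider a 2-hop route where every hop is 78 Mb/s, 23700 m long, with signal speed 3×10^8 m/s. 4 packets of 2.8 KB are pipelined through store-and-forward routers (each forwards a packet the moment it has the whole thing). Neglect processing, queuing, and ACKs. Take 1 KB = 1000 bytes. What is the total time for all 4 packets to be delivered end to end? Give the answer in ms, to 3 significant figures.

Per-hop transmission t_tx = L/R = 22400/78000000 = 0.287179 ms.
Per-hop propagation t_prop = 23700/300000000 = 0.079 ms.
Pipeline fill: first packet needs 2·t_tx to clear all hops; remaining 3 packets each add one t_tx.
Total = (2+4-1)·t_tx + 2·t_prop = 5·0.287179 + 2·0.079 = 1.59 ms.

1.59 ms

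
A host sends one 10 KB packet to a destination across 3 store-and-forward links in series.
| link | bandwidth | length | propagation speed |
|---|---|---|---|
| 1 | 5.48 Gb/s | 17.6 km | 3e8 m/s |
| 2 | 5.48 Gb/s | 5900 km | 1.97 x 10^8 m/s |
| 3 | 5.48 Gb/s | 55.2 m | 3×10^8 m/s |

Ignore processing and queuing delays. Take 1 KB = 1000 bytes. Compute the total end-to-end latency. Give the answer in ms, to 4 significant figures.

30.05 ms

L = 80000 bits.
Transmission delay per hop = L/R = 80000/5480000000 = 0.0145985 ms; 3 hops → 0.0437956 ms.
Propagation delays (d/s per hop): 0.0586667, 29.9492, 0.000184 ms; sum = 30.0081 ms.
End-to-end = 30.05 ms.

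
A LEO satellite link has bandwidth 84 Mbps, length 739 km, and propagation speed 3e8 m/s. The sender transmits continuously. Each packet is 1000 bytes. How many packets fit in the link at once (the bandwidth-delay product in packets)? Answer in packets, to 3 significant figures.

25.9 packets

Propagation delay = 739000 / 300000000 = 0.00246333 s.
BDP = R × t_prop = 84000000 × 0.00246333 = 206920 bits.
In packets of 8000 bits: 25.9 packets.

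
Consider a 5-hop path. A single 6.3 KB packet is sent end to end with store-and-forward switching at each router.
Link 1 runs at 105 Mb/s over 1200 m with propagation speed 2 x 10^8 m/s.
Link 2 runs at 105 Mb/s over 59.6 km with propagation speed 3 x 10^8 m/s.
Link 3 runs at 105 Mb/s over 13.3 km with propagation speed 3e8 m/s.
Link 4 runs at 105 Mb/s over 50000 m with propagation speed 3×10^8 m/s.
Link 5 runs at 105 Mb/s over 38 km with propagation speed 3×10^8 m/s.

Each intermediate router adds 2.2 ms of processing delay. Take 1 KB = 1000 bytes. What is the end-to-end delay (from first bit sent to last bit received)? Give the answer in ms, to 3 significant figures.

L = 50400 bits.
Transmission delay per hop = L/R = 50400/105000000 = 0.48 ms; 5 hops → 2.4 ms.
Propagation delays (d/s per hop): 0.006, 0.198667, 0.0443333, 0.166667, 0.126667 ms; sum = 0.542333 ms.
Processing at 4 router(s): 4 × 2.2 ms = 8.8 ms.
End-to-end = 11.7 ms.

11.7 ms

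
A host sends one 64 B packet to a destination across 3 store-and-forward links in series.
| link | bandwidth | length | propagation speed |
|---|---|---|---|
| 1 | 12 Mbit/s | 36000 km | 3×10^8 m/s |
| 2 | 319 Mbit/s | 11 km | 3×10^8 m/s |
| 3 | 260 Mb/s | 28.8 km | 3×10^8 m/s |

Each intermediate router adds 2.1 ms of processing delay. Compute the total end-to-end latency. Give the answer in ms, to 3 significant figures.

124 ms

L = 64 × 8 = 512 bits.
Transmission delays (L/R per hop): 0.0426667, 0.00160502, 0.00196923 ms; sum = 0.0462409 ms.
Propagation delays (d/s per hop): 120, 0.0366667, 0.096 ms; sum = 120.133 ms.
Processing at 2 router(s): 2 × 2.1 ms = 4.2 ms.
End-to-end = 124 ms.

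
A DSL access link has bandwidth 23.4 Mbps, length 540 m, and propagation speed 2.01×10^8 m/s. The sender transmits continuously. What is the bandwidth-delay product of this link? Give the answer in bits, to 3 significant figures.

Propagation delay = 540 / 2.01e+08 = 2.68657e-06 s.
BDP = R × t_prop = 23400000 × 2.68657e-06 = 62.8657 bits.

62.9 bits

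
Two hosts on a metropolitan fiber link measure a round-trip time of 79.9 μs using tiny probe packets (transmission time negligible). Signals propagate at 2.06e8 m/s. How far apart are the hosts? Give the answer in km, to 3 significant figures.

8.23 km

One-way propagation = RTT/2 = 39.95 μs.
d = s × t = 206000000 × 3.995e-05 = 8.23 km.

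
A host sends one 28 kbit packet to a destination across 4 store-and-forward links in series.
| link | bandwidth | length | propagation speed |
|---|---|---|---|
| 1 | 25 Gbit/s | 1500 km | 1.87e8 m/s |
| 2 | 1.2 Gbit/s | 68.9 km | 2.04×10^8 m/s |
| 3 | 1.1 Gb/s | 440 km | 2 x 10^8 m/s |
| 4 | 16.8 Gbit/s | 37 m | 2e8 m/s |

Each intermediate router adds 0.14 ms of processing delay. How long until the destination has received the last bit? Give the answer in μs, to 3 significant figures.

11000 μs

L = 28000 bits.
Transmission delays (L/R per hop): 1.12, 23.3333, 25.4545, 1.66667 μs; sum = 51.5745 μs.
Propagation delays (d/s per hop): 8021.39, 337.745, 2200, 0.185 μs; sum = 10559.3 μs.
Processing at 3 router(s): 3 × 0.14 ms = 420 μs.
End-to-end = 11000 μs.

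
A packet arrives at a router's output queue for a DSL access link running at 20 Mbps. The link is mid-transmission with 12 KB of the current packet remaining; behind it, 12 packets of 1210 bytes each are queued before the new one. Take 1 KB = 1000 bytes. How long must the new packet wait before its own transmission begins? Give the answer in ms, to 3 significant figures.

10.6 ms

Each queued packet: L/R = 9680/20000000 = 0.484 ms.
12 queued → 5.808 ms.
Plus remaining 96000 bits of current packet: 4.8 ms.
Queuing delay = 10.6 ms.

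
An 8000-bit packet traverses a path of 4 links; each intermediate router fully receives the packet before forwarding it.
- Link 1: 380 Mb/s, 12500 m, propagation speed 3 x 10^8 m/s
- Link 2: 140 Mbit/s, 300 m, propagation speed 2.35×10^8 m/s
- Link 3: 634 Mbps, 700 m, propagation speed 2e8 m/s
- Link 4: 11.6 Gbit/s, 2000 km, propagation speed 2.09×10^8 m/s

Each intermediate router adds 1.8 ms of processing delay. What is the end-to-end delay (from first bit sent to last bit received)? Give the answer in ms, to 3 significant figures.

Transmission delays (L/R per hop): 0.0210526, 0.0571429, 0.0126183, 0.000689655 ms; sum = 0.0915034 ms.
Propagation delays (d/s per hop): 0.0416667, 0.0012766, 0.0035, 9.56938 ms; sum = 9.61582 ms.
Processing at 3 router(s): 3 × 1.8 ms = 5.4 ms.
End-to-end = 15.1 ms.

15.1 ms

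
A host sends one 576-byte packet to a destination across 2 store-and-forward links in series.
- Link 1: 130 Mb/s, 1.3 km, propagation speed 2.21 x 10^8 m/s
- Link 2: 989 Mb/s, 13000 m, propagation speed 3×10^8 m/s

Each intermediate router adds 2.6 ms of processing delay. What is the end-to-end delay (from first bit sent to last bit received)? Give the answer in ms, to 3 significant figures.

L = 576 × 8 = 4608 bits.
Transmission delays (L/R per hop): 0.0354462, 0.00465925 ms; sum = 0.0401054 ms.
Propagation delays (d/s per hop): 0.00588235, 0.0433333 ms; sum = 0.0492157 ms.
Processing at 1 router(s): 1 × 2.6 ms = 2.6 ms.
End-to-end = 2.69 ms.

2.69 ms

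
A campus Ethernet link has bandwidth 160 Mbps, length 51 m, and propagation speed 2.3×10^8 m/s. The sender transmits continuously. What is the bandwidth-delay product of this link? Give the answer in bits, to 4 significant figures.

35.48 bits

Propagation delay = 51 / 2.3e+08 = 2.21739e-07 s.
BDP = R × t_prop = 160000000 × 2.21739e-07 = 35.4783 bits.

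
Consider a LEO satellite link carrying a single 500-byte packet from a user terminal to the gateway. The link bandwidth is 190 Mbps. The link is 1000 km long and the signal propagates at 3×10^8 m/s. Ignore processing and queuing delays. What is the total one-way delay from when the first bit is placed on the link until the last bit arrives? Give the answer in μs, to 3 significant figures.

3350 μs

L = 500 × 8 = 4000 bits.
Transmission delay = L/R = 4000 / 190000000 = 21.0526 μs.
Propagation delay = d/s = 1000000 m / 300000000 m/s = 3333.33 μs.
Total = 3350 μs.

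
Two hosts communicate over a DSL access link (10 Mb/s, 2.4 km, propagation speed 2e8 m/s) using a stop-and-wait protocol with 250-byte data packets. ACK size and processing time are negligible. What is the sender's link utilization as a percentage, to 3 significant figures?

t_tx = L/R = 2000/10000000 = 0.0002 s.
t_prop = 2400/200000000 = 1.2e-05 s; RTT = 2.4e-05 s.
Cycle = t_tx + RTT = 0.000224 s.
Utilization = t_tx / cycle = 0.0002/0.000224 = 89.3 %.

89.3 %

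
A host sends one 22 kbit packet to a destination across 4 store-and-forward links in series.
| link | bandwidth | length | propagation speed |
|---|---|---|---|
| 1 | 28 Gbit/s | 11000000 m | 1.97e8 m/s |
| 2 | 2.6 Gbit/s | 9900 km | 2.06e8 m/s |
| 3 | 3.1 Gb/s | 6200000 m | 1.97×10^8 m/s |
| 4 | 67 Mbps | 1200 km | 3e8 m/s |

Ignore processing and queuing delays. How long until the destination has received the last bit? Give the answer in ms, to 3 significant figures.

L = 22000 bits.
Transmission delays (L/R per hop): 0.000785714, 0.00846154, 0.00709677, 0.328358 ms; sum = 0.344702 ms.
Propagation delays (d/s per hop): 55.8376, 48.0583, 31.4721, 4 ms; sum = 139.368 ms.
End-to-end = 140 ms.

140 ms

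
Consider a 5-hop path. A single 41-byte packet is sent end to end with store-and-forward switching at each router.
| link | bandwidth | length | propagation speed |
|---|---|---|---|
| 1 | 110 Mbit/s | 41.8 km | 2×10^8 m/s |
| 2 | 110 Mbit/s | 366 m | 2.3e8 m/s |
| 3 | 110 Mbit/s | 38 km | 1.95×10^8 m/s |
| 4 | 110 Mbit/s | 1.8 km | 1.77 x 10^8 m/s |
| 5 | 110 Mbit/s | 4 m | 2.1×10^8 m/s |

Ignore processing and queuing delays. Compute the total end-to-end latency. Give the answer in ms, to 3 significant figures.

0.431 ms

L = 41 × 8 = 328 bits.
Transmission delay per hop = L/R = 328/110000000 = 0.00298182 ms; 5 hops → 0.0149091 ms.
Propagation delays (d/s per hop): 0.209, 0.0015913, 0.194872, 0.0101695, 1.90476e-05 ms; sum = 0.415652 ms.
End-to-end = 0.431 ms.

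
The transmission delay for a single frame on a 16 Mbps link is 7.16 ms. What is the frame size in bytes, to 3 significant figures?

L = R × t_tx = 16000000 b/s × 0.00716 s = 114560 bits.
In bytes: 114560 / 8 = 14300 bytes.

14300 bytes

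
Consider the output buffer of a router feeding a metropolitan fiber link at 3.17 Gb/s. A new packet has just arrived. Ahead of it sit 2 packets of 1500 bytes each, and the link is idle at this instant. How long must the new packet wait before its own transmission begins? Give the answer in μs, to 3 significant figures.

Each queued packet: L/R = 12000/3170000000 = 3.78549 μs.
2 queued → 7.57098 μs.
Queuing delay = 7.57 μs.

7.57 μs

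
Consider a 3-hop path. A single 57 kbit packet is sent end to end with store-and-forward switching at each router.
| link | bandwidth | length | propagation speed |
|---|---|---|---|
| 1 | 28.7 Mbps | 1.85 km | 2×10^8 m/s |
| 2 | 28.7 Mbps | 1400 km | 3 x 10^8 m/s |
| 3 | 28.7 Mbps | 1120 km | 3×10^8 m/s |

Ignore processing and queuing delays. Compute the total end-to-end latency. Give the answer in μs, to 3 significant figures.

L = 57000 bits.
Transmission delay per hop = L/R = 57000/28700000 = 1986.06 μs; 3 hops → 5958.19 μs.
Propagation delays (d/s per hop): 9.25, 4666.67, 3733.33 μs; sum = 8409.25 μs.
End-to-end = 14400 μs.

14400 μs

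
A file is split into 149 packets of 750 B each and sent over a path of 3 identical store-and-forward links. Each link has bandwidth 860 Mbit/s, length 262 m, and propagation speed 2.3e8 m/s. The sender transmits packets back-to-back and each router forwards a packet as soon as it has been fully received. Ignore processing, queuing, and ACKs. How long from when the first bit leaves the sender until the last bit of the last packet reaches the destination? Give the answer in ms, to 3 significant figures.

1.06 ms

Per-hop transmission t_tx = L/R = 6000/860000000 = 0.00697674 ms.
Per-hop propagation t_prop = 262/2.3e+08 = 0.00113913 ms.
Pipeline fill: first packet needs 3·t_tx to clear all hops; remaining 148 packets each add one t_tx.
Total = (3+149-1)·t_tx + 3·t_prop = 151·0.00697674 + 3·0.00113913 = 1.06 ms.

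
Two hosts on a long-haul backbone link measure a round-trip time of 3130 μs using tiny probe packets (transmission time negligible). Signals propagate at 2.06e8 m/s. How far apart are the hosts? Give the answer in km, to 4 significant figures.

One-way propagation = RTT/2 = 1565 μs.
d = s × t = 206000000 × 0.001565 = 322.4 km.

322.4 km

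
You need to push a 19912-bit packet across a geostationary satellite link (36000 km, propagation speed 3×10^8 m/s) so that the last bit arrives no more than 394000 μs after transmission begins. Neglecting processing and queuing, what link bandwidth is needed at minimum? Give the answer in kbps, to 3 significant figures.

72.7 kbps

Propagation delay = 36000000 / 300000000 = 120000 μs.
Transmission budget = 394000 − 120000 = 274000 μs.
R ≥ L / t_tx = 19912 bits / 0.274 s = 72.7 kbps.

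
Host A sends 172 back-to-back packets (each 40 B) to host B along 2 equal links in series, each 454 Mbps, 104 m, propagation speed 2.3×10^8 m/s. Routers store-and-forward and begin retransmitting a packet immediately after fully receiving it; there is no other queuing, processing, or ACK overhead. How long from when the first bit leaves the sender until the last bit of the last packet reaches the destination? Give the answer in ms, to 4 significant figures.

Per-hop transmission t_tx = L/R = 320/454000000 = 0.000704846 ms.
Per-hop propagation t_prop = 104/2.3e+08 = 0.000452174 ms.
Pipeline fill: first packet needs 2·t_tx to clear all hops; remaining 171 packets each add one t_tx.
Total = (2+172-1)·t_tx + 2·t_prop = 173·0.000704846 + 2·0.000452174 = 0.1228 ms.

0.1228 ms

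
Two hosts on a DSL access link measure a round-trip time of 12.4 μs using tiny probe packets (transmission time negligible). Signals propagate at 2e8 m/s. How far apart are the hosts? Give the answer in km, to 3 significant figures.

1.24 km

One-way propagation = RTT/2 = 6.2 μs.
d = s × t = 200000000 × 6.2e-06 = 1.24 km.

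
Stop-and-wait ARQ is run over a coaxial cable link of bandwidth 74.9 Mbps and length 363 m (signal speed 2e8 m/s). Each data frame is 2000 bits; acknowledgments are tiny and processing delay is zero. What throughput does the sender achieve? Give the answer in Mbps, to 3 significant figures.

t_tx = L/R = 2000/74900000 = 2.67023e-05 s.
t_prop = 363/200000000 = 1.815e-06 s; RTT = 3.63e-06 s.
Cycle = t_tx + RTT = 3.03323e-05 s.
Throughput = L / cycle = 2000 / 3.03323e-05 = 65.9 Mbps.

65.9 Mbps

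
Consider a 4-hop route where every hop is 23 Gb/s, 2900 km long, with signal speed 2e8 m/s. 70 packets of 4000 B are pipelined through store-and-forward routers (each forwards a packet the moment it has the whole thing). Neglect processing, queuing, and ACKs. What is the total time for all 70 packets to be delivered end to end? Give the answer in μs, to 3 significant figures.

58100 μs

Per-hop transmission t_tx = L/R = 32000/23000000000 = 1.3913 μs.
Per-hop propagation t_prop = 2900000/200000000 = 14500 μs.
Pipeline fill: first packet needs 4·t_tx to clear all hops; remaining 69 packets each add one t_tx.
Total = (4+70-1)·t_tx + 4·t_prop = 73·1.3913 + 4·14500 = 58100 μs.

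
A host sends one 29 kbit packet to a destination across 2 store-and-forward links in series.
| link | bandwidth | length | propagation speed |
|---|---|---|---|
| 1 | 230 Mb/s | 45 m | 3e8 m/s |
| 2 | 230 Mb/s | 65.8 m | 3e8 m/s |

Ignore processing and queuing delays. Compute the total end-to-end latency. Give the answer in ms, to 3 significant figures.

0.253 ms

L = 29000 bits.
Transmission delay per hop = L/R = 29000/230000000 = 0.126087 ms; 2 hops → 0.252174 ms.
Propagation delays (d/s per hop): 0.00015, 0.000219333 ms; sum = 0.000369333 ms.
End-to-end = 0.253 ms.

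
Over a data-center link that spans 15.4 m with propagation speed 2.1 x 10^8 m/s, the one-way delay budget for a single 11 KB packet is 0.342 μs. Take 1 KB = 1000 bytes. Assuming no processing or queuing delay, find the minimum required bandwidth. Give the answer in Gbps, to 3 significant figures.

L = 88000 bits.
Propagation delay = 15.4 / 210000000 = 0.0733333 μs.
Transmission budget = 0.342 − 0.0733333 = 0.268667 μs.
R ≥ L / t_tx = 88000 bits / 2.68667e-07 s = 328 Gbps.

328 Gbps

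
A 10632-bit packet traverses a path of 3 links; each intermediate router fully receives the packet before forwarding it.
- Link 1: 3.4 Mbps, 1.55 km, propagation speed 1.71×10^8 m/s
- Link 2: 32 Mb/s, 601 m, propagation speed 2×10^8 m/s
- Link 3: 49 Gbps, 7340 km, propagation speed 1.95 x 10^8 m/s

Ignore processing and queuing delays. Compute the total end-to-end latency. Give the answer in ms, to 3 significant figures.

Transmission delays (L/R per hop): 3.12706, 0.33225, 0.00021698 ms; sum = 3.45953 ms.
Propagation delays (d/s per hop): 0.00906433, 0.003005, 37.641 ms; sum = 37.6531 ms.
End-to-end = 41.1 ms.

41.1 ms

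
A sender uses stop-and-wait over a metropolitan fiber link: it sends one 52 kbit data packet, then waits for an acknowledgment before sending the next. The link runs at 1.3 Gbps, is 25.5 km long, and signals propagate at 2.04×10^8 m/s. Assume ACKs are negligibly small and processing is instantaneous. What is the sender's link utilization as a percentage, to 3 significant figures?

13.8 %

t_tx = L/R = 52000/1300000000 = 4e-05 s.
t_prop = 25500/204000000 = 0.000125 s; RTT = 0.00025 s.
Cycle = t_tx + RTT = 0.00029 s.
Utilization = t_tx / cycle = 4e-05/0.00029 = 13.8 %.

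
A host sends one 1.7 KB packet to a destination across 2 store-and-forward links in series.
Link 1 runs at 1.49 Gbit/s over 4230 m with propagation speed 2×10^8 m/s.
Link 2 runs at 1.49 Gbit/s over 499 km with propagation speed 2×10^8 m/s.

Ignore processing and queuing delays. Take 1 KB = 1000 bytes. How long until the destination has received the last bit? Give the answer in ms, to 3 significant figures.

2.53 ms

L = 13600 bits.
Transmission delay per hop = L/R = 13600/1490000000 = 0.00912752 ms; 2 hops → 0.018255 ms.
Propagation delays (d/s per hop): 0.02115, 2.495 ms; sum = 2.51615 ms.
End-to-end = 2.53 ms.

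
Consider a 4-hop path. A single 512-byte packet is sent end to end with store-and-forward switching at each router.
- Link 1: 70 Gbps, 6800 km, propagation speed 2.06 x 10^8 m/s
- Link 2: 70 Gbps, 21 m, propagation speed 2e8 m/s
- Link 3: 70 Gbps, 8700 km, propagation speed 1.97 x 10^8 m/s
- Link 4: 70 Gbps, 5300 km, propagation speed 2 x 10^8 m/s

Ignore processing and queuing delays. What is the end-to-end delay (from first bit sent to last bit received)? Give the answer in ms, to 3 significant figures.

104 ms

L = 512 × 8 = 4096 bits.
Transmission delay per hop = L/R = 4096/70000000000 = 5.85143e-05 ms; 4 hops → 0.000234057 ms.
Propagation delays (d/s per hop): 33.0097, 0.000105, 44.1624, 26.5 ms; sum = 103.672 ms.
End-to-end = 104 ms.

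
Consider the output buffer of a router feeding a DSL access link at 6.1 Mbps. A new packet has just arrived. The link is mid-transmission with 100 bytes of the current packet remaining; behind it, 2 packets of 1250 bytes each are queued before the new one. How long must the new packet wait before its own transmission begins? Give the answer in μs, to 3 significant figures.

3410 μs

Each queued packet: L/R = 10000/6100000 = 1639.34 μs.
2 queued → 3278.69 μs.
Plus remaining 800 bits of current packet: 131.148 μs.
Queuing delay = 3410 μs.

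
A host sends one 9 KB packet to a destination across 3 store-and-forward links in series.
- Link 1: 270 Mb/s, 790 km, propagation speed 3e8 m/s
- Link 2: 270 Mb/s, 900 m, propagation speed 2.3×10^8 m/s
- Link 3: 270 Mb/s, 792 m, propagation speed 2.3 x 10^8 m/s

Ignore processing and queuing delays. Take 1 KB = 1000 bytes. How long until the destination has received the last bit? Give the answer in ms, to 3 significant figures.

3.44 ms

L = 72000 bits.
Transmission delay per hop = L/R = 72000/270000000 = 0.266667 ms; 3 hops → 0.8 ms.
Propagation delays (d/s per hop): 2.63333, 0.00391304, 0.00344348 ms; sum = 2.64069 ms.
End-to-end = 3.44 ms.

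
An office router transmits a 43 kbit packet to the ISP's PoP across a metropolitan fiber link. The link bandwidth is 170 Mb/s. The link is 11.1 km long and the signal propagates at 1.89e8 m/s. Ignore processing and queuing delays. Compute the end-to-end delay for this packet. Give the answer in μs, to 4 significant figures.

L = 43000 bits.
Transmission delay = L/R = 43000 / 170000000 = 252.941 μs.
Propagation delay = d/s = 11100 m / 189000000 m/s = 58.7302 μs.
Total = 311.7 μs.

311.7 μs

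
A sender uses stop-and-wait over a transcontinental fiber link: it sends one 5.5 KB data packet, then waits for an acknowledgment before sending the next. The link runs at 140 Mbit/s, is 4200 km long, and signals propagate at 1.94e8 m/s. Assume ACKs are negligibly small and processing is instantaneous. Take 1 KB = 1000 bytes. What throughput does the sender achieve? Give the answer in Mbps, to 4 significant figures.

t_tx = L/R = 44000/140000000 = 0.000314286 s.
t_prop = 4200000/194000000 = 0.0216495 s; RTT = 0.043299 s.
Cycle = t_tx + RTT = 0.0436133 s.
Throughput = L / cycle = 44000 / 0.0436133 = 1.009 Mbps.

1.009 Mbps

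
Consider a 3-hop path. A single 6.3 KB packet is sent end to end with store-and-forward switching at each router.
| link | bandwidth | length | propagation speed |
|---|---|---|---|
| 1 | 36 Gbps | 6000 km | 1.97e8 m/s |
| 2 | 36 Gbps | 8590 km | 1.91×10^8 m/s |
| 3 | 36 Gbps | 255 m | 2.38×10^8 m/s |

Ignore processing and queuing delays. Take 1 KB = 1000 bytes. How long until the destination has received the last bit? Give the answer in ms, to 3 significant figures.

L = 50400 bits.
Transmission delay per hop = L/R = 50400/36000000000 = 0.0014 ms; 3 hops → 0.0042 ms.
Propagation delays (d/s per hop): 30.4569, 44.9738, 0.00107143 ms; sum = 75.4317 ms.
End-to-end = 75.4 ms.

75.4 ms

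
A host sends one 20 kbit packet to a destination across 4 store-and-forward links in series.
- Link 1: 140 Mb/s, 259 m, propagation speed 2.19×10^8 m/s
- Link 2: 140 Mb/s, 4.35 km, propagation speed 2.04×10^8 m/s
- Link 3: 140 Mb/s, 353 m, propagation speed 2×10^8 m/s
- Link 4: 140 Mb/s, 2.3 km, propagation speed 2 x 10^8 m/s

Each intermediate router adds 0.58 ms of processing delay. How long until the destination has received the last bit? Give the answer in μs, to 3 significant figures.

L = 20000 bits.
Transmission delay per hop = L/R = 20000/140000000 = 142.857 μs; 4 hops → 571.429 μs.
Propagation delays (d/s per hop): 1.18265, 21.3235, 1.765, 11.5 μs; sum = 35.7712 μs.
Processing at 3 router(s): 3 × 0.58 ms = 1740 μs.
End-to-end = 2350 μs.

2350 μs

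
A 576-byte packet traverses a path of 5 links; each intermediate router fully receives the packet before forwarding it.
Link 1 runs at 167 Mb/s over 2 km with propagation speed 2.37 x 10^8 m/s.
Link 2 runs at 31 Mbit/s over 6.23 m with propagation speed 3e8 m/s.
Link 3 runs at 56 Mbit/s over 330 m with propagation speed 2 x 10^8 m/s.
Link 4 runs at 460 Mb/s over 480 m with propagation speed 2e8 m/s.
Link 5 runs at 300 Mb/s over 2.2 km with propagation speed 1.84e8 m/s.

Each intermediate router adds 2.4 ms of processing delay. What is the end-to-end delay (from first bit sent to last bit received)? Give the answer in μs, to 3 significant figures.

L = 576 × 8 = 4608 bits.
Transmission delays (L/R per hop): 27.5928, 148.645, 82.2857, 10.0174, 15.36 μs; sum = 283.901 μs.
Propagation delays (d/s per hop): 8.43882, 0.0207667, 1.65, 2.4, 11.9565 μs; sum = 24.4661 μs.
Processing at 4 router(s): 4 × 2.4 ms = 9600 μs.
End-to-end = 9910 μs.

9910 μs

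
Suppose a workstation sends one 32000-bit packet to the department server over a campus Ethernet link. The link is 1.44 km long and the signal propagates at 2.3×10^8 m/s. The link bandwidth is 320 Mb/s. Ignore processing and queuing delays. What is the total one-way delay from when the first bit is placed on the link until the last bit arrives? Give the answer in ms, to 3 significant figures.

Transmission delay = L/R = 32000 / 320000000 = 0.1 ms.
Propagation delay = d/s = 1440 m / 2.3e+08 m/s = 0.00626087 ms.
Total = 0.106 ms.

0.106 ms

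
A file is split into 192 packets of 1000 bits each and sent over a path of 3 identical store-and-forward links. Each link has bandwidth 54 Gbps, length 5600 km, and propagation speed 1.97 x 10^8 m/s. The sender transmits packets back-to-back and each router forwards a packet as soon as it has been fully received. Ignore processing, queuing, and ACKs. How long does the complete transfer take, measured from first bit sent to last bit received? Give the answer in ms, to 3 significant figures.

Per-hop transmission t_tx = L/R = 1000/54000000000 = 1.85185e-05 ms.
Per-hop propagation t_prop = 5600000/197000000 = 28.4264 ms.
Pipeline fill: first packet needs 3·t_tx to clear all hops; remaining 191 packets each add one t_tx.
Total = (3+192-1)·t_tx + 3·t_prop = 194·1.85185e-05 + 3·28.4264 = 85.3 ms.

85.3 ms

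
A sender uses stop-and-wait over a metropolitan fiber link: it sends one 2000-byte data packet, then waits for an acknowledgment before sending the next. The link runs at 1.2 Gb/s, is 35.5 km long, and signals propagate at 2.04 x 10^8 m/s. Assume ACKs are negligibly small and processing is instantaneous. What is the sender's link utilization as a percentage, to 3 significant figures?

t_tx = L/R = 16000/1200000000 = 1.33333e-05 s.
t_prop = 35500/204000000 = 0.00017402 s; RTT = 0.000348039 s.
Cycle = t_tx + RTT = 0.000361373 s.
Utilization = t_tx / cycle = 1.33333e-05/0.000361373 = 3.69 %.

3.69 %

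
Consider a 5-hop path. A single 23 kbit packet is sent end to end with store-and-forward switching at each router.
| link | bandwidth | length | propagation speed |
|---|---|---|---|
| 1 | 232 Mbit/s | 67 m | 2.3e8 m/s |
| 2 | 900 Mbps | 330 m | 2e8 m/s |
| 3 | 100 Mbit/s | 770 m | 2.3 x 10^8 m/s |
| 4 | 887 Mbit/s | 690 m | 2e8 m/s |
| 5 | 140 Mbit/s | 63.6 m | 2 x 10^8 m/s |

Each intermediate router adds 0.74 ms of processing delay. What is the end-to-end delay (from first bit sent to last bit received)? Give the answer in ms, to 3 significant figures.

L = 23000 bits.
Transmission delays (L/R per hop): 0.0991379, 0.0255556, 0.23, 0.0259301, 0.164286 ms; sum = 0.544909 ms.
Propagation delays (d/s per hop): 0.000291304, 0.00165, 0.00334783, 0.00345, 0.000318 ms; sum = 0.00905713 ms.
Processing at 4 router(s): 4 × 0.74 ms = 2.96 ms.
End-to-end = 3.51 ms.

3.51 ms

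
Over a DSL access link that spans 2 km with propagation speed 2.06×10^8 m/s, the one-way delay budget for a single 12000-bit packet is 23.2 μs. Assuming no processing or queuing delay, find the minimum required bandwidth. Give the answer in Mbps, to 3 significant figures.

Propagation delay = 2000 / 206000000 = 9.70874 μs.
Transmission budget = 23.2 − 9.70874 = 13.4913 μs.
R ≥ L / t_tx = 12000 bits / 1.34913e-05 s = 889 Mbps.

889 Mbps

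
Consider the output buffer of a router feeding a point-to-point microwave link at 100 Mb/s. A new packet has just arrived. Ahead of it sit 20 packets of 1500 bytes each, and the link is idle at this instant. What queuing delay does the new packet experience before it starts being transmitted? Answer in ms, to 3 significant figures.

2.40 ms

Each queued packet: L/R = 12000/100000000 = 0.12 ms.
20 queued → 2.4 ms.
Queuing delay = 2.40 ms.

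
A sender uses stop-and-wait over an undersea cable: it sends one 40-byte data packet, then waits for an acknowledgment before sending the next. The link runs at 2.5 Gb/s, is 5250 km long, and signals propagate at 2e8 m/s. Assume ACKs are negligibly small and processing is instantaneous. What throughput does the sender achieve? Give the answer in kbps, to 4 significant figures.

6.095 kbps

t_tx = L/R = 320/2500000000 = 1.28e-07 s.
t_prop = 5250000/200000000 = 0.02625 s; RTT = 0.0525 s.
Cycle = t_tx + RTT = 0.0525001 s.
Throughput = L / cycle = 320 / 0.0525001 = 6.095 kbps.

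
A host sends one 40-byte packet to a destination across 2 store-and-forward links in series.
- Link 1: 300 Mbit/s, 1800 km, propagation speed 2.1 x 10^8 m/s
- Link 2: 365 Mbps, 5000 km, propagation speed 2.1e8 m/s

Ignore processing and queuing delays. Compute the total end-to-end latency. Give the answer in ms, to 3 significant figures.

32.4 ms

L = 40 × 8 = 320 bits.
Transmission delays (L/R per hop): 0.00106667, 0.000876712 ms; sum = 0.00194338 ms.
Propagation delays (d/s per hop): 8.57143, 23.8095 ms; sum = 32.381 ms.
End-to-end = 32.4 ms.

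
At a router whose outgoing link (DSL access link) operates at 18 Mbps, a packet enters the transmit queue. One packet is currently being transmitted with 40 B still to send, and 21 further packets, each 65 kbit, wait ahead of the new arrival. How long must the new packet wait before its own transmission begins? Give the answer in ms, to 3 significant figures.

75.9 ms

Each queued packet: L/R = 65000/18000000 = 3.61111 ms.
21 queued → 75.8333 ms.
Plus remaining 320 bits of current packet: 0.0177778 ms.
Queuing delay = 75.9 ms.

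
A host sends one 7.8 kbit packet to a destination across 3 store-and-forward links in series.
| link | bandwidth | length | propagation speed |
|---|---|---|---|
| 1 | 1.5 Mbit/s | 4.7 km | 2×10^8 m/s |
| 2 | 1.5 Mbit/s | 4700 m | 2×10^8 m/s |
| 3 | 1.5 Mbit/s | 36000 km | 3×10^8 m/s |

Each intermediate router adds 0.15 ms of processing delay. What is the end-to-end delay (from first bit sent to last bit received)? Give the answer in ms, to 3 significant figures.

L = 7800 bits.
Transmission delay per hop = L/R = 7800/1500000 = 5.2 ms; 3 hops → 15.6 ms.
Propagation delays (d/s per hop): 0.0235, 0.0235, 120 ms; sum = 120.047 ms.
Processing at 2 router(s): 2 × 0.15 ms = 0.3 ms.
End-to-end = 136 ms.

136 ms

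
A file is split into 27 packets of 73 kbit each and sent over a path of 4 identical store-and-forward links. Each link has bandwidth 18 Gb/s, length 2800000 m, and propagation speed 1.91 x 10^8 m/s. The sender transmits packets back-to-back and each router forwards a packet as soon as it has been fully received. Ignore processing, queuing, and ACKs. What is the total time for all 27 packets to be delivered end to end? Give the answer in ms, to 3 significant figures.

58.8 ms

Per-hop transmission t_tx = L/R = 73000/18000000000 = 0.00405556 ms.
Per-hop propagation t_prop = 2800000/191000000 = 14.6597 ms.
Pipeline fill: first packet needs 4·t_tx to clear all hops; remaining 26 packets each add one t_tx.
Total = (4+27-1)·t_tx + 4·t_prop = 30·0.00405556 + 4·14.6597 = 58.8 ms.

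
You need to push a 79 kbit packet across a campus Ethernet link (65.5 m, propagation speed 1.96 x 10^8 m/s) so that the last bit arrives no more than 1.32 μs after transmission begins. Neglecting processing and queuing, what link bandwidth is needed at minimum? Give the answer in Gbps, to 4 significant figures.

80.14 Gbps

Propagation delay = 65.5 / 196000000 = 0.334184 μs.
Transmission budget = 1.32 − 0.334184 = 0.985816 μs.
R ≥ L / t_tx = 79000 bits / 9.85816e-07 s = 80.14 Gbps.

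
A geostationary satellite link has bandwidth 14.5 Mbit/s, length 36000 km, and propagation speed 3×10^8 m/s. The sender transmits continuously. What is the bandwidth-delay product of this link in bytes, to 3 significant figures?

Propagation delay = 36000000 / 300000000 = 0.12 s.
BDP = R × t_prop = 14500000 × 0.12 = 1740000 bits.
In bytes: 1740000/8 = 218000 bytes.

218000 bytes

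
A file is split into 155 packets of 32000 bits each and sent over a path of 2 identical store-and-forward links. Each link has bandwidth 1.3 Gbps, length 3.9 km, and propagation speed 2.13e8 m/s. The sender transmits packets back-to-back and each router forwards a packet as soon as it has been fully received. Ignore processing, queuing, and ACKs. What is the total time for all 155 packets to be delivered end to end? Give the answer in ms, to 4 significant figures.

Per-hop transmission t_tx = L/R = 32000/1300000000 = 0.0246154 ms.
Per-hop propagation t_prop = 3900/213000000 = 0.0183099 ms.
Pipeline fill: first packet needs 2·t_tx to clear all hops; remaining 154 packets each add one t_tx.
Total = (2+155-1)·t_tx + 2·t_prop = 156·0.0246154 + 2·0.0183099 = 3.877 ms.

3.877 ms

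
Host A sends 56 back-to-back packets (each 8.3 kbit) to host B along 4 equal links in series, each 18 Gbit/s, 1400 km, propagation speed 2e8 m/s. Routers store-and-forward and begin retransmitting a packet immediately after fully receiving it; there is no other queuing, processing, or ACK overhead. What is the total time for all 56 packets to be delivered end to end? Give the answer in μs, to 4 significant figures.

Per-hop transmission t_tx = L/R = 8300/18000000000 = 0.461111 μs.
Per-hop propagation t_prop = 1400000/200000000 = 7000 μs.
Pipeline fill: first packet needs 4·t_tx to clear all hops; remaining 55 packets each add one t_tx.
Total = (4+56-1)·t_tx + 4·t_prop = 59·0.461111 + 4·7000 = 28030 μs.

28030 μs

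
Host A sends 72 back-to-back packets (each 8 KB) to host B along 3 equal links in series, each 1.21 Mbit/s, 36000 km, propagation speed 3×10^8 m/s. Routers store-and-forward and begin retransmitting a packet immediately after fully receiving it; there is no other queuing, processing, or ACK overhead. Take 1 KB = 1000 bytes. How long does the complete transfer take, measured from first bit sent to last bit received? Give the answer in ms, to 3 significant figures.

4270 ms

Per-hop transmission t_tx = L/R = 64000/1210000 = 52.8926 ms.
Per-hop propagation t_prop = 36000000/300000000 = 120 ms.
Pipeline fill: first packet needs 3·t_tx to clear all hops; remaining 71 packets each add one t_tx.
Total = (3+72-1)·t_tx + 3·t_prop = 74·52.8926 + 3·120 = 4270 ms.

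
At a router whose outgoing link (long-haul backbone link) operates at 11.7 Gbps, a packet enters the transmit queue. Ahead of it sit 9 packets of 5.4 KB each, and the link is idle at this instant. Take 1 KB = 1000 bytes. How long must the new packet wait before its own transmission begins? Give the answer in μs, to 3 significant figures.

Each queued packet: L/R = 43200/11700000000 = 3.69231 μs.
9 queued → 33.2308 μs.
Queuing delay = 33.2 μs.

33.2 μs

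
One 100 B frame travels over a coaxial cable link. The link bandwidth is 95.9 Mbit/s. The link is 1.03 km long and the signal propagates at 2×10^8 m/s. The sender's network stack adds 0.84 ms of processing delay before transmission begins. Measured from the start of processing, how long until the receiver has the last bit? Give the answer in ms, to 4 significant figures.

0.8535 ms

L = 100 × 8 = 800 bits.
Transmission delay = L/R = 800 / 95900000 = 0.00834202 ms.
Propagation delay = d/s = 1030 m / 200000000 m/s = 0.00515 ms.
Plus processing delay 0.84 ms = 0.84 ms.
Total = 0.8535 ms.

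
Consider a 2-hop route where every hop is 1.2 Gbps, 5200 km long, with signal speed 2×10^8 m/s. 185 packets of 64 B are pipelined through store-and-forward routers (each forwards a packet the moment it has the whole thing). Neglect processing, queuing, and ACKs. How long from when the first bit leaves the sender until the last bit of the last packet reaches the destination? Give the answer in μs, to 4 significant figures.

52080 μs

Per-hop transmission t_tx = L/R = 512/1200000000 = 0.426667 μs.
Per-hop propagation t_prop = 5200000/200000000 = 26000 μs.
Pipeline fill: first packet needs 2·t_tx to clear all hops; remaining 184 packets each add one t_tx.
Total = (2+185-1)·t_tx + 2·t_prop = 186·0.426667 + 2·26000 = 52080 μs.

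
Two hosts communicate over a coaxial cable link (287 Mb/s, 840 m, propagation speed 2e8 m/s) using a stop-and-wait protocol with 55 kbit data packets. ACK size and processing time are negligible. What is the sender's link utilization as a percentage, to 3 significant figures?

95.8 %

t_tx = L/R = 55000/287000000 = 0.000191638 s.
t_prop = 840/200000000 = 4.2e-06 s; RTT = 8.4e-06 s.
Cycle = t_tx + RTT = 0.000200038 s.
Utilization = t_tx / cycle = 0.000191638/0.000200038 = 95.8 %.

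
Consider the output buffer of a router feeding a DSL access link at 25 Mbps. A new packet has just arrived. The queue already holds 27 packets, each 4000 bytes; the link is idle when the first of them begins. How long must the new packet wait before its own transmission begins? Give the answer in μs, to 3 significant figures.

Each queued packet: L/R = 32000/25000000 = 1280 μs.
27 queued → 34560 μs.
Queuing delay = 34600 μs.

34600 μs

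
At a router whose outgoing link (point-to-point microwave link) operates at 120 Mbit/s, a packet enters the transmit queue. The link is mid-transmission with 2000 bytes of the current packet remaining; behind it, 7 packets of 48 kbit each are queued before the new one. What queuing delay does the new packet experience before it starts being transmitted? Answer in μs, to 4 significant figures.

2933 μs

Each queued packet: L/R = 48000/120000000 = 400 μs.
7 queued → 2800 μs.
Plus remaining 16000 bits of current packet: 133.333 μs.
Queuing delay = 2933 μs.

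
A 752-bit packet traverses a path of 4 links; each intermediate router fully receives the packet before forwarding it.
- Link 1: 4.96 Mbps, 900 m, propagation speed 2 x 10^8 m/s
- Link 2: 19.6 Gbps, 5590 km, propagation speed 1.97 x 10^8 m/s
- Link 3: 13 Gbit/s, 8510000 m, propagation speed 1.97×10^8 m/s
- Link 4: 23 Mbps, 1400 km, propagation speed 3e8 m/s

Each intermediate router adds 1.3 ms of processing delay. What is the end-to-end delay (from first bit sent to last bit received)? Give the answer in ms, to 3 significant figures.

Transmission delays (L/R per hop): 0.151613, 3.83673e-05, 5.78462e-05, 0.0326957 ms; sum = 0.184405 ms.
Propagation delays (d/s per hop): 0.0045, 28.3756, 43.198, 4.66667 ms; sum = 76.2448 ms.
Processing at 3 router(s): 3 × 1.3 ms = 3.9 ms.
End-to-end = 80.3 ms.

80.3 ms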